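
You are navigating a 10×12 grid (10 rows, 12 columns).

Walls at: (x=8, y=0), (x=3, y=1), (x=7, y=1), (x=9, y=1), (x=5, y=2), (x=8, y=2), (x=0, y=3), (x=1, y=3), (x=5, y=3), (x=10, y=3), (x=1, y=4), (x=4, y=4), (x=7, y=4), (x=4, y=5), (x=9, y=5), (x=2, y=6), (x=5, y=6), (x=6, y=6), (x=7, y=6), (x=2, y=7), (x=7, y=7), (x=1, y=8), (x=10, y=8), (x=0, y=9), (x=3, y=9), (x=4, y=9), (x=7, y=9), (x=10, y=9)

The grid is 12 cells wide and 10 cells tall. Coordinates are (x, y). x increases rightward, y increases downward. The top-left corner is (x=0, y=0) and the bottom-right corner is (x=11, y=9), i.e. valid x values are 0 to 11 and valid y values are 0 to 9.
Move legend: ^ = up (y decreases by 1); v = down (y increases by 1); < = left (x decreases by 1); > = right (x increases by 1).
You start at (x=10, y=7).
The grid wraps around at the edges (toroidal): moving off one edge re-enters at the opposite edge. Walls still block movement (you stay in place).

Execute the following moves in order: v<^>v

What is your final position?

Answer: Final position: (x=10, y=7)

Derivation:
Start: (x=10, y=7)
  v (down): blocked, stay at (x=10, y=7)
  < (left): (x=10, y=7) -> (x=9, y=7)
  ^ (up): (x=9, y=7) -> (x=9, y=6)
  > (right): (x=9, y=6) -> (x=10, y=6)
  v (down): (x=10, y=6) -> (x=10, y=7)
Final: (x=10, y=7)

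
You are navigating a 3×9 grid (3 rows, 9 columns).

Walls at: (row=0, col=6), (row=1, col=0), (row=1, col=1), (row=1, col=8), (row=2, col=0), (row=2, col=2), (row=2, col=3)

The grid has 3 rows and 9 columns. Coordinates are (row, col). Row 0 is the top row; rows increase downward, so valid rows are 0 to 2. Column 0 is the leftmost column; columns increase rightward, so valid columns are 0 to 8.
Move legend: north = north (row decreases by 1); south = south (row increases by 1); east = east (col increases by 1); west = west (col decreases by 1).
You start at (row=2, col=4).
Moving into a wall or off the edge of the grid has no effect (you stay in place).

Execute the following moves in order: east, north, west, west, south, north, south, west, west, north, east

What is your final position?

Start: (row=2, col=4)
  east (east): (row=2, col=4) -> (row=2, col=5)
  north (north): (row=2, col=5) -> (row=1, col=5)
  west (west): (row=1, col=5) -> (row=1, col=4)
  west (west): (row=1, col=4) -> (row=1, col=3)
  south (south): blocked, stay at (row=1, col=3)
  north (north): (row=1, col=3) -> (row=0, col=3)
  south (south): (row=0, col=3) -> (row=1, col=3)
  west (west): (row=1, col=3) -> (row=1, col=2)
  west (west): blocked, stay at (row=1, col=2)
  north (north): (row=1, col=2) -> (row=0, col=2)
  east (east): (row=0, col=2) -> (row=0, col=3)
Final: (row=0, col=3)

Answer: Final position: (row=0, col=3)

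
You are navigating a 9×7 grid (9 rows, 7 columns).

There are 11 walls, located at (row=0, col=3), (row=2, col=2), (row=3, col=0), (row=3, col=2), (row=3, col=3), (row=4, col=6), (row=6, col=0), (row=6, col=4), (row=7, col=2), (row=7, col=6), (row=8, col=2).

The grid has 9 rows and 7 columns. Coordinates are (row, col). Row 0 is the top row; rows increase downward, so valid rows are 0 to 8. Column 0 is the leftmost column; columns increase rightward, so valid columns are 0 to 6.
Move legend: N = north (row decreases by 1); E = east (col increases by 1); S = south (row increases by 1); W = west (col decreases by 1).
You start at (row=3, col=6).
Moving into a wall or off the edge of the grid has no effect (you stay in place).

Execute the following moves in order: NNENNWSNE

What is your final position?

Answer: Final position: (row=0, col=6)

Derivation:
Start: (row=3, col=6)
  N (north): (row=3, col=6) -> (row=2, col=6)
  N (north): (row=2, col=6) -> (row=1, col=6)
  E (east): blocked, stay at (row=1, col=6)
  N (north): (row=1, col=6) -> (row=0, col=6)
  N (north): blocked, stay at (row=0, col=6)
  W (west): (row=0, col=6) -> (row=0, col=5)
  S (south): (row=0, col=5) -> (row=1, col=5)
  N (north): (row=1, col=5) -> (row=0, col=5)
  E (east): (row=0, col=5) -> (row=0, col=6)
Final: (row=0, col=6)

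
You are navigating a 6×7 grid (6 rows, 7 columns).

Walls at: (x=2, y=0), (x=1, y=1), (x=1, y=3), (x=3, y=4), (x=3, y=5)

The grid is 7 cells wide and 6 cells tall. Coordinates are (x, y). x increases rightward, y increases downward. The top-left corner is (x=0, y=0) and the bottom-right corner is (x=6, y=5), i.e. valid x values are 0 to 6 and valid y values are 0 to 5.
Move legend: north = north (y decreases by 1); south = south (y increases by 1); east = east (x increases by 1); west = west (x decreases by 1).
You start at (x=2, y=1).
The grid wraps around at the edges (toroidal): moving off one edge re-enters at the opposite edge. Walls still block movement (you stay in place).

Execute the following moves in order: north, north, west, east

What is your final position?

Start: (x=2, y=1)
  north (north): blocked, stay at (x=2, y=1)
  north (north): blocked, stay at (x=2, y=1)
  west (west): blocked, stay at (x=2, y=1)
  east (east): (x=2, y=1) -> (x=3, y=1)
Final: (x=3, y=1)

Answer: Final position: (x=3, y=1)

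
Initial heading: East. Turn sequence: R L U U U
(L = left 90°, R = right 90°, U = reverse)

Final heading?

Answer: Final heading: West

Derivation:
Start: East
  R (right (90° clockwise)) -> South
  L (left (90° counter-clockwise)) -> East
  U (U-turn (180°)) -> West
  U (U-turn (180°)) -> East
  U (U-turn (180°)) -> West
Final: West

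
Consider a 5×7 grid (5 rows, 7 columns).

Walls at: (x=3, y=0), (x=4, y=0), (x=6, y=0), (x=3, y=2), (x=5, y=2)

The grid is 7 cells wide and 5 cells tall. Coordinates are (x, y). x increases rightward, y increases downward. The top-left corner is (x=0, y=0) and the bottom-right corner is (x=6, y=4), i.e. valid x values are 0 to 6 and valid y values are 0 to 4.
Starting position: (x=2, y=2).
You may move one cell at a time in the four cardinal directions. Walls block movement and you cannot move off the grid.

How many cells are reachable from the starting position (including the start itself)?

BFS flood-fill from (x=2, y=2):
  Distance 0: (x=2, y=2)
  Distance 1: (x=2, y=1), (x=1, y=2), (x=2, y=3)
  Distance 2: (x=2, y=0), (x=1, y=1), (x=3, y=1), (x=0, y=2), (x=1, y=3), (x=3, y=3), (x=2, y=4)
  Distance 3: (x=1, y=0), (x=0, y=1), (x=4, y=1), (x=0, y=3), (x=4, y=3), (x=1, y=4), (x=3, y=4)
  Distance 4: (x=0, y=0), (x=5, y=1), (x=4, y=2), (x=5, y=3), (x=0, y=4), (x=4, y=4)
  Distance 5: (x=5, y=0), (x=6, y=1), (x=6, y=3), (x=5, y=4)
  Distance 6: (x=6, y=2), (x=6, y=4)
Total reachable: 30 (grid has 30 open cells total)

Answer: Reachable cells: 30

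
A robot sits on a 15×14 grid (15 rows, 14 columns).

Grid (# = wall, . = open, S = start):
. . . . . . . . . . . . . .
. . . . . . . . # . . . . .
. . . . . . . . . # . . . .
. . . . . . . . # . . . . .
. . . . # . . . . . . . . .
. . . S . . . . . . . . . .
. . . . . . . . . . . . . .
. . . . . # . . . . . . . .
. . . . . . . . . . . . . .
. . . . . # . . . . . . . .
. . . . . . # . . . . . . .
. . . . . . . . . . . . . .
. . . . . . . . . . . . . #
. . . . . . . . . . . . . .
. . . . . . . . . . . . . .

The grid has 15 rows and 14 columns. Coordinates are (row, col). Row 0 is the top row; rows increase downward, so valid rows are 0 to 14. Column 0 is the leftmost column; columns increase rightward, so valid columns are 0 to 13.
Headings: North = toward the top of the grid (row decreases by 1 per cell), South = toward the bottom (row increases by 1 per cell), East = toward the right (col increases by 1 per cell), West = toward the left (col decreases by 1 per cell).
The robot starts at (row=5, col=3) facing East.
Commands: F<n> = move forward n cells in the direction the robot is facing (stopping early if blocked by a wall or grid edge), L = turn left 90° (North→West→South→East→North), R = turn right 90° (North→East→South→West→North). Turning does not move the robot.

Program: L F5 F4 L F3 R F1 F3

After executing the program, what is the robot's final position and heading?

Answer: Final position: (row=0, col=0), facing North

Derivation:
Start: (row=5, col=3), facing East
  L: turn left, now facing North
  F5: move forward 5, now at (row=0, col=3)
  F4: move forward 0/4 (blocked), now at (row=0, col=3)
  L: turn left, now facing West
  F3: move forward 3, now at (row=0, col=0)
  R: turn right, now facing North
  F1: move forward 0/1 (blocked), now at (row=0, col=0)
  F3: move forward 0/3 (blocked), now at (row=0, col=0)
Final: (row=0, col=0), facing North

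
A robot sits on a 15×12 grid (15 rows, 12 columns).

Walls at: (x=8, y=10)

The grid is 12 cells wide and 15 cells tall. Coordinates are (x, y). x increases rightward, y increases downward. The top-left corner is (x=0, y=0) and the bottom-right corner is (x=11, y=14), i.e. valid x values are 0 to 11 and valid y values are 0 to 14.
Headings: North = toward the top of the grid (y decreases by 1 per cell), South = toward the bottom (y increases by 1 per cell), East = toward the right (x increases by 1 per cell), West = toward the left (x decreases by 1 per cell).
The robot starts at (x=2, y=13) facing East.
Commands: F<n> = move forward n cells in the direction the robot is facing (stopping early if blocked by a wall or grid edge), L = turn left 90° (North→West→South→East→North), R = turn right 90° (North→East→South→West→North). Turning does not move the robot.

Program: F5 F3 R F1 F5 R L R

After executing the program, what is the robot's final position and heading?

Start: (x=2, y=13), facing East
  F5: move forward 5, now at (x=7, y=13)
  F3: move forward 3, now at (x=10, y=13)
  R: turn right, now facing South
  F1: move forward 1, now at (x=10, y=14)
  F5: move forward 0/5 (blocked), now at (x=10, y=14)
  R: turn right, now facing West
  L: turn left, now facing South
  R: turn right, now facing West
Final: (x=10, y=14), facing West

Answer: Final position: (x=10, y=14), facing West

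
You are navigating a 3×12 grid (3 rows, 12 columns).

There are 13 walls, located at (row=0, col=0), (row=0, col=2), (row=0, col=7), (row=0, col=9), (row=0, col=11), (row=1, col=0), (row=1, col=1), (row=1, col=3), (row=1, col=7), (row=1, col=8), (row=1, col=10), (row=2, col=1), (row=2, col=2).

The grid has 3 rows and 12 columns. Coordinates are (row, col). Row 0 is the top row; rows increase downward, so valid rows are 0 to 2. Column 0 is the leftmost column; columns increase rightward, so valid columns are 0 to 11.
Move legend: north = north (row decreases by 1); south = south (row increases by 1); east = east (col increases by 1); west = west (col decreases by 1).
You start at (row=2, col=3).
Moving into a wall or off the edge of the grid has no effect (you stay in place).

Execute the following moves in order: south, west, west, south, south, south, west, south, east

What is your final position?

Start: (row=2, col=3)
  south (south): blocked, stay at (row=2, col=3)
  west (west): blocked, stay at (row=2, col=3)
  west (west): blocked, stay at (row=2, col=3)
  [×3]south (south): blocked, stay at (row=2, col=3)
  west (west): blocked, stay at (row=2, col=3)
  south (south): blocked, stay at (row=2, col=3)
  east (east): (row=2, col=3) -> (row=2, col=4)
Final: (row=2, col=4)

Answer: Final position: (row=2, col=4)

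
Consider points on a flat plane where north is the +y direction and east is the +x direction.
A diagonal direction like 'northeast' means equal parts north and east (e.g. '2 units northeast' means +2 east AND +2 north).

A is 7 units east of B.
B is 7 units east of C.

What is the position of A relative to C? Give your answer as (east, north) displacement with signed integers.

Answer: A is at (east=14, north=0) relative to C.

Derivation:
Place C at the origin (east=0, north=0).
  B is 7 units east of C: delta (east=+7, north=+0); B at (east=7, north=0).
  A is 7 units east of B: delta (east=+7, north=+0); A at (east=14, north=0).
Therefore A relative to C: (east=14, north=0).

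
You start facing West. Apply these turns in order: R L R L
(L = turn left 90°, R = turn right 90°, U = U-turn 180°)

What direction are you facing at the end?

Start: West
  R (right (90° clockwise)) -> North
  L (left (90° counter-clockwise)) -> West
  R (right (90° clockwise)) -> North
  L (left (90° counter-clockwise)) -> West
Final: West

Answer: Final heading: West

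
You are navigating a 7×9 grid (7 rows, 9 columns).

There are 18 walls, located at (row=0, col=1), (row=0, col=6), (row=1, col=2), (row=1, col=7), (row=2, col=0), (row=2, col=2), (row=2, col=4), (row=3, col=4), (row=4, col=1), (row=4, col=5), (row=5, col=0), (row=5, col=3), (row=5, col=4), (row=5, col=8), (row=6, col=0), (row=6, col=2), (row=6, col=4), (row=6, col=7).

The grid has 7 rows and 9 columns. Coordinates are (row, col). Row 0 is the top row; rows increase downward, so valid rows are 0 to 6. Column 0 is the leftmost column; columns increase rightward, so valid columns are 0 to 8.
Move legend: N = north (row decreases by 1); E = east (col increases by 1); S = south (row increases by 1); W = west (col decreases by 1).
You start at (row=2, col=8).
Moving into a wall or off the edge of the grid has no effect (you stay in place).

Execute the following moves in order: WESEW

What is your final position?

Answer: Final position: (row=3, col=7)

Derivation:
Start: (row=2, col=8)
  W (west): (row=2, col=8) -> (row=2, col=7)
  E (east): (row=2, col=7) -> (row=2, col=8)
  S (south): (row=2, col=8) -> (row=3, col=8)
  E (east): blocked, stay at (row=3, col=8)
  W (west): (row=3, col=8) -> (row=3, col=7)
Final: (row=3, col=7)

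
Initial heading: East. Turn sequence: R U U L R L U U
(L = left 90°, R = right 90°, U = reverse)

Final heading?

Start: East
  R (right (90° clockwise)) -> South
  U (U-turn (180°)) -> North
  U (U-turn (180°)) -> South
  L (left (90° counter-clockwise)) -> East
  R (right (90° clockwise)) -> South
  L (left (90° counter-clockwise)) -> East
  U (U-turn (180°)) -> West
  U (U-turn (180°)) -> East
Final: East

Answer: Final heading: East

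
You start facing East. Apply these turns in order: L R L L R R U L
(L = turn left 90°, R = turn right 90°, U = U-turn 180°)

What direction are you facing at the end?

Start: East
  L (left (90° counter-clockwise)) -> North
  R (right (90° clockwise)) -> East
  L (left (90° counter-clockwise)) -> North
  L (left (90° counter-clockwise)) -> West
  R (right (90° clockwise)) -> North
  R (right (90° clockwise)) -> East
  U (U-turn (180°)) -> West
  L (left (90° counter-clockwise)) -> South
Final: South

Answer: Final heading: South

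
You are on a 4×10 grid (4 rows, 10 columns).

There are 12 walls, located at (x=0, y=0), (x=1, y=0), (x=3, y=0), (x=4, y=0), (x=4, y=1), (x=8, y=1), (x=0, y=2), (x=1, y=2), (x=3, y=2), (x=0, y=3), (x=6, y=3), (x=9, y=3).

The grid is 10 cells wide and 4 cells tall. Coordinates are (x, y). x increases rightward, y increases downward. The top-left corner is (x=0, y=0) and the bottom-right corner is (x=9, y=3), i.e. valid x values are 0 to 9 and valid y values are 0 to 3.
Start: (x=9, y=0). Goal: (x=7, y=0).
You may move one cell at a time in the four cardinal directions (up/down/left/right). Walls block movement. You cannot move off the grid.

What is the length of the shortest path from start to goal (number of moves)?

BFS from (x=9, y=0) until reaching (x=7, y=0):
  Distance 0: (x=9, y=0)
  Distance 1: (x=8, y=0), (x=9, y=1)
  Distance 2: (x=7, y=0), (x=9, y=2)  <- goal reached here
One shortest path (2 moves): (x=9, y=0) -> (x=8, y=0) -> (x=7, y=0)

Answer: Shortest path length: 2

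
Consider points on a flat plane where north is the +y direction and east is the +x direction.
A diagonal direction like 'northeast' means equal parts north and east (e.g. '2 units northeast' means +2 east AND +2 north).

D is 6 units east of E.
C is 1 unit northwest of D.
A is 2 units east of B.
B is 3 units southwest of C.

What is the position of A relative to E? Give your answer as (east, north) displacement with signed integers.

Answer: A is at (east=4, north=-2) relative to E.

Derivation:
Place E at the origin (east=0, north=0).
  D is 6 units east of E: delta (east=+6, north=+0); D at (east=6, north=0).
  C is 1 unit northwest of D: delta (east=-1, north=+1); C at (east=5, north=1).
  B is 3 units southwest of C: delta (east=-3, north=-3); B at (east=2, north=-2).
  A is 2 units east of B: delta (east=+2, north=+0); A at (east=4, north=-2).
Therefore A relative to E: (east=4, north=-2).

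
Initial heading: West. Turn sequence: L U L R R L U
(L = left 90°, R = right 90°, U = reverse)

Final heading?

Start: West
  L (left (90° counter-clockwise)) -> South
  U (U-turn (180°)) -> North
  L (left (90° counter-clockwise)) -> West
  R (right (90° clockwise)) -> North
  R (right (90° clockwise)) -> East
  L (left (90° counter-clockwise)) -> North
  U (U-turn (180°)) -> South
Final: South

Answer: Final heading: South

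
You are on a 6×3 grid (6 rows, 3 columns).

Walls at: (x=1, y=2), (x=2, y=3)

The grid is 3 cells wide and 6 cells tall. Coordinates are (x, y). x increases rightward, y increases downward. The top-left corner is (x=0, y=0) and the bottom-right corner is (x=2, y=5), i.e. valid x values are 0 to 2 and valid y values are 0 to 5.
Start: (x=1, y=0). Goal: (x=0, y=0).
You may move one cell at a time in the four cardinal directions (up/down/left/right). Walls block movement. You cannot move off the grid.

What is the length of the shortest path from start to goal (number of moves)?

Answer: Shortest path length: 1

Derivation:
BFS from (x=1, y=0) until reaching (x=0, y=0):
  Distance 0: (x=1, y=0)
  Distance 1: (x=0, y=0), (x=2, y=0), (x=1, y=1)  <- goal reached here
One shortest path (1 moves): (x=1, y=0) -> (x=0, y=0)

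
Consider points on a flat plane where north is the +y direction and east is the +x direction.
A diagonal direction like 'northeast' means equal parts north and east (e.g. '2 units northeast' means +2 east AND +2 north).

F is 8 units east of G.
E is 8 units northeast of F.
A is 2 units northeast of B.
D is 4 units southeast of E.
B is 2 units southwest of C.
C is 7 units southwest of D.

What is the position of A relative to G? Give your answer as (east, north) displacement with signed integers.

Place G at the origin (east=0, north=0).
  F is 8 units east of G: delta (east=+8, north=+0); F at (east=8, north=0).
  E is 8 units northeast of F: delta (east=+8, north=+8); E at (east=16, north=8).
  D is 4 units southeast of E: delta (east=+4, north=-4); D at (east=20, north=4).
  C is 7 units southwest of D: delta (east=-7, north=-7); C at (east=13, north=-3).
  B is 2 units southwest of C: delta (east=-2, north=-2); B at (east=11, north=-5).
  A is 2 units northeast of B: delta (east=+2, north=+2); A at (east=13, north=-3).
Therefore A relative to G: (east=13, north=-3).

Answer: A is at (east=13, north=-3) relative to G.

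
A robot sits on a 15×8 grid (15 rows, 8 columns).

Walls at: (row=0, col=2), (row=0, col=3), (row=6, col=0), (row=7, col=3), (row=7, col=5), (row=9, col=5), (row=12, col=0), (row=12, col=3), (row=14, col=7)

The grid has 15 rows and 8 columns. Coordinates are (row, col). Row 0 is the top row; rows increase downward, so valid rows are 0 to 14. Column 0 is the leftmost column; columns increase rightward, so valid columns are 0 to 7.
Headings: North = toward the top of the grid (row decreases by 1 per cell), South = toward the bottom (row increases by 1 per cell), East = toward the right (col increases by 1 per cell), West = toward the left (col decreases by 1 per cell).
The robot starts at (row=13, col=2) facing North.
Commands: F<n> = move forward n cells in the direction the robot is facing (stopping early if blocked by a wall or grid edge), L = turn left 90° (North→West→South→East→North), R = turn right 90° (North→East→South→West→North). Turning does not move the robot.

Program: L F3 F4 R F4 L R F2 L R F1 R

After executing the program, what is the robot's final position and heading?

Start: (row=13, col=2), facing North
  L: turn left, now facing West
  F3: move forward 2/3 (blocked), now at (row=13, col=0)
  F4: move forward 0/4 (blocked), now at (row=13, col=0)
  R: turn right, now facing North
  F4: move forward 0/4 (blocked), now at (row=13, col=0)
  L: turn left, now facing West
  R: turn right, now facing North
  F2: move forward 0/2 (blocked), now at (row=13, col=0)
  L: turn left, now facing West
  R: turn right, now facing North
  F1: move forward 0/1 (blocked), now at (row=13, col=0)
  R: turn right, now facing East
Final: (row=13, col=0), facing East

Answer: Final position: (row=13, col=0), facing East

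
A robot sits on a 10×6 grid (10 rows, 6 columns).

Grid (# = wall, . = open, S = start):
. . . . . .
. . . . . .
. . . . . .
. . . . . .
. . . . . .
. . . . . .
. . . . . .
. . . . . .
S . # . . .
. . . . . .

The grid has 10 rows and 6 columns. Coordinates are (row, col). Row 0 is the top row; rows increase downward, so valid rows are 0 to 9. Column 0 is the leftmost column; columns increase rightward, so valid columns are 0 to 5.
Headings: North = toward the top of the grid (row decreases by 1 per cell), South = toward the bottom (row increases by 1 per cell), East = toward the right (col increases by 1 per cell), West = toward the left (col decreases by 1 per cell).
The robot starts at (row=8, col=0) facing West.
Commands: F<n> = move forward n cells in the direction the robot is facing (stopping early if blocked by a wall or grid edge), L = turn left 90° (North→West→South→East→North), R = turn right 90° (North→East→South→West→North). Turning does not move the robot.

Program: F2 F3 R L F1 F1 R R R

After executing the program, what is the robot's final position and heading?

Start: (row=8, col=0), facing West
  F2: move forward 0/2 (blocked), now at (row=8, col=0)
  F3: move forward 0/3 (blocked), now at (row=8, col=0)
  R: turn right, now facing North
  L: turn left, now facing West
  F1: move forward 0/1 (blocked), now at (row=8, col=0)
  F1: move forward 0/1 (blocked), now at (row=8, col=0)
  R: turn right, now facing North
  R: turn right, now facing East
  R: turn right, now facing South
Final: (row=8, col=0), facing South

Answer: Final position: (row=8, col=0), facing South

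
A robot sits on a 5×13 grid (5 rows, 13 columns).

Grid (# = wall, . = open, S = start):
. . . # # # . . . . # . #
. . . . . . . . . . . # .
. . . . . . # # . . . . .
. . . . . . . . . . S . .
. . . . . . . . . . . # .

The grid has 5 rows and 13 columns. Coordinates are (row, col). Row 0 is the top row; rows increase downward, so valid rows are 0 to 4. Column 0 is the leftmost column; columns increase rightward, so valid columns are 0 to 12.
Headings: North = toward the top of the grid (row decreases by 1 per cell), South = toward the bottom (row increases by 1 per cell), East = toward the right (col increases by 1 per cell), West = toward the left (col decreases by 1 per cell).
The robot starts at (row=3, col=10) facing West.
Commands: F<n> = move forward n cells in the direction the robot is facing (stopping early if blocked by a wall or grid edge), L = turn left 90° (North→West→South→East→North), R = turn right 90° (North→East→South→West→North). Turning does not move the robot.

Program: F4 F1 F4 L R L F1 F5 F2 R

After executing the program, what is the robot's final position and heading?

Start: (row=3, col=10), facing West
  F4: move forward 4, now at (row=3, col=6)
  F1: move forward 1, now at (row=3, col=5)
  F4: move forward 4, now at (row=3, col=1)
  L: turn left, now facing South
  R: turn right, now facing West
  L: turn left, now facing South
  F1: move forward 1, now at (row=4, col=1)
  F5: move forward 0/5 (blocked), now at (row=4, col=1)
  F2: move forward 0/2 (blocked), now at (row=4, col=1)
  R: turn right, now facing West
Final: (row=4, col=1), facing West

Answer: Final position: (row=4, col=1), facing West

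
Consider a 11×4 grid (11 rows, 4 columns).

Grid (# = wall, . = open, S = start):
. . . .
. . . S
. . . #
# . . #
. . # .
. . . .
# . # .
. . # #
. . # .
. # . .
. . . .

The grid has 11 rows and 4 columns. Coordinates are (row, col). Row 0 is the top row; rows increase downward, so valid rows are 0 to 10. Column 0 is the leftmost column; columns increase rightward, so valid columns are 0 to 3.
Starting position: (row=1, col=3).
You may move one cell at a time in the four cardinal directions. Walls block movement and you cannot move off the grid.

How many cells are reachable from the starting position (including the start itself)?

Answer: Reachable cells: 34

Derivation:
BFS flood-fill from (row=1, col=3):
  Distance 0: (row=1, col=3)
  Distance 1: (row=0, col=3), (row=1, col=2)
  Distance 2: (row=0, col=2), (row=1, col=1), (row=2, col=2)
  Distance 3: (row=0, col=1), (row=1, col=0), (row=2, col=1), (row=3, col=2)
  Distance 4: (row=0, col=0), (row=2, col=0), (row=3, col=1)
  Distance 5: (row=4, col=1)
  Distance 6: (row=4, col=0), (row=5, col=1)
  Distance 7: (row=5, col=0), (row=5, col=2), (row=6, col=1)
  Distance 8: (row=5, col=3), (row=7, col=1)
  Distance 9: (row=4, col=3), (row=6, col=3), (row=7, col=0), (row=8, col=1)
  Distance 10: (row=8, col=0)
  Distance 11: (row=9, col=0)
  Distance 12: (row=10, col=0)
  Distance 13: (row=10, col=1)
  Distance 14: (row=10, col=2)
  Distance 15: (row=9, col=2), (row=10, col=3)
  Distance 16: (row=9, col=3)
  Distance 17: (row=8, col=3)
Total reachable: 34 (grid has 34 open cells total)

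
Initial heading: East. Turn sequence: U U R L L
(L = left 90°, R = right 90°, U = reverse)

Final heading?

Answer: Final heading: North

Derivation:
Start: East
  U (U-turn (180°)) -> West
  U (U-turn (180°)) -> East
  R (right (90° clockwise)) -> South
  L (left (90° counter-clockwise)) -> East
  L (left (90° counter-clockwise)) -> North
Final: North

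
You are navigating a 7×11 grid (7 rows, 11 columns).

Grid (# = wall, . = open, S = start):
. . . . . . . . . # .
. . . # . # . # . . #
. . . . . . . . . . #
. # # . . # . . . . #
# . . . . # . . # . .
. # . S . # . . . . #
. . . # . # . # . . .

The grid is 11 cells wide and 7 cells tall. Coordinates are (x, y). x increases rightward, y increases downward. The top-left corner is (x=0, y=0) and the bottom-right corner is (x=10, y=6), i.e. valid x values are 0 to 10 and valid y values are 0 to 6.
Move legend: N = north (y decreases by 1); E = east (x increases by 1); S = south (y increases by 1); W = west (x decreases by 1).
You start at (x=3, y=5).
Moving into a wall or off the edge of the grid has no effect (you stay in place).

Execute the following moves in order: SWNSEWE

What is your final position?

Answer: Final position: (x=3, y=5)

Derivation:
Start: (x=3, y=5)
  S (south): blocked, stay at (x=3, y=5)
  W (west): (x=3, y=5) -> (x=2, y=5)
  N (north): (x=2, y=5) -> (x=2, y=4)
  S (south): (x=2, y=4) -> (x=2, y=5)
  E (east): (x=2, y=5) -> (x=3, y=5)
  W (west): (x=3, y=5) -> (x=2, y=5)
  E (east): (x=2, y=5) -> (x=3, y=5)
Final: (x=3, y=5)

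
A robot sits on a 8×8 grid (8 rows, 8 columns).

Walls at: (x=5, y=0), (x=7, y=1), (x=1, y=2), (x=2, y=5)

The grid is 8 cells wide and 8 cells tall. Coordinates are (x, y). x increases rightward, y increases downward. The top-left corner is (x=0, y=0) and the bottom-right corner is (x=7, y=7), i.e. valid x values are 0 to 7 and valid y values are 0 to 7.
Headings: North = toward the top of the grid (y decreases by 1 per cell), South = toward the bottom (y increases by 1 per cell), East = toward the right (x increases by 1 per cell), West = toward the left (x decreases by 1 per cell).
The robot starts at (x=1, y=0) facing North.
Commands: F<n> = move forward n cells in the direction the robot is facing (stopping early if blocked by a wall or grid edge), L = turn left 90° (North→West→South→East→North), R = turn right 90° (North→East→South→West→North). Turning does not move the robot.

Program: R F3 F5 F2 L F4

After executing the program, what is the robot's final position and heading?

Answer: Final position: (x=4, y=0), facing North

Derivation:
Start: (x=1, y=0), facing North
  R: turn right, now facing East
  F3: move forward 3, now at (x=4, y=0)
  F5: move forward 0/5 (blocked), now at (x=4, y=0)
  F2: move forward 0/2 (blocked), now at (x=4, y=0)
  L: turn left, now facing North
  F4: move forward 0/4 (blocked), now at (x=4, y=0)
Final: (x=4, y=0), facing North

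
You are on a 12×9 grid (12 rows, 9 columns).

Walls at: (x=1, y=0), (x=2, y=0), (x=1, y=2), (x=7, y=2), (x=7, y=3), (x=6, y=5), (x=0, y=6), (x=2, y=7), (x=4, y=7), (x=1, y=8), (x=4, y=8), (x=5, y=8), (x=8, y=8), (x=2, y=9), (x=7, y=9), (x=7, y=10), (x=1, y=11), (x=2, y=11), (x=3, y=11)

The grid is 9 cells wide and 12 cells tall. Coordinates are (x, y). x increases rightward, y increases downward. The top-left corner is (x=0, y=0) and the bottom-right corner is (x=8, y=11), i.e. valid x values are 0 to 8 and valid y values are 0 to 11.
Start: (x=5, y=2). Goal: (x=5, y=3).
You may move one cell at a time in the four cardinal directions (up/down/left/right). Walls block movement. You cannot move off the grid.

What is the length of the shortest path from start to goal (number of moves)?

Answer: Shortest path length: 1

Derivation:
BFS from (x=5, y=2) until reaching (x=5, y=3):
  Distance 0: (x=5, y=2)
  Distance 1: (x=5, y=1), (x=4, y=2), (x=6, y=2), (x=5, y=3)  <- goal reached here
One shortest path (1 moves): (x=5, y=2) -> (x=5, y=3)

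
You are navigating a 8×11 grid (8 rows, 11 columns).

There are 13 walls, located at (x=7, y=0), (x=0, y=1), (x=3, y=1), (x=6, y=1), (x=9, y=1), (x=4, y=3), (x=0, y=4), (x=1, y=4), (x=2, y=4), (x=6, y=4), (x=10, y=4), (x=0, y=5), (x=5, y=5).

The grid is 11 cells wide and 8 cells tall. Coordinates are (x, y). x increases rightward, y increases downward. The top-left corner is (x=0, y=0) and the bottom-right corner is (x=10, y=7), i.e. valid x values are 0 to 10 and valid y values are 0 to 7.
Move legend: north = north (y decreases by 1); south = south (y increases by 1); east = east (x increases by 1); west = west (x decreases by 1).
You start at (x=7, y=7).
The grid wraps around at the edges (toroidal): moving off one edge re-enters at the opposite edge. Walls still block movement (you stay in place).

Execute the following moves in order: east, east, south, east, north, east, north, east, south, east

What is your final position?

Start: (x=7, y=7)
  east (east): (x=7, y=7) -> (x=8, y=7)
  east (east): (x=8, y=7) -> (x=9, y=7)
  south (south): (x=9, y=7) -> (x=9, y=0)
  east (east): (x=9, y=0) -> (x=10, y=0)
  north (north): (x=10, y=0) -> (x=10, y=7)
  east (east): (x=10, y=7) -> (x=0, y=7)
  north (north): (x=0, y=7) -> (x=0, y=6)
  east (east): (x=0, y=6) -> (x=1, y=6)
  south (south): (x=1, y=6) -> (x=1, y=7)
  east (east): (x=1, y=7) -> (x=2, y=7)
Final: (x=2, y=7)

Answer: Final position: (x=2, y=7)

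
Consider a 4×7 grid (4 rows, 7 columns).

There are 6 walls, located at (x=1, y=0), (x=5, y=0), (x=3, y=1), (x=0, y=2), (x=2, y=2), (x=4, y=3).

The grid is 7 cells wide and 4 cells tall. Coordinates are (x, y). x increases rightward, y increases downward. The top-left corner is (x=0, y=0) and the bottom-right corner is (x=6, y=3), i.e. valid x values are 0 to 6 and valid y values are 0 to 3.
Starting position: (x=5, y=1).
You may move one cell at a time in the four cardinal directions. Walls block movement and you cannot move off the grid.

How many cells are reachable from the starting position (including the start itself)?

Answer: Reachable cells: 22

Derivation:
BFS flood-fill from (x=5, y=1):
  Distance 0: (x=5, y=1)
  Distance 1: (x=4, y=1), (x=6, y=1), (x=5, y=2)
  Distance 2: (x=4, y=0), (x=6, y=0), (x=4, y=2), (x=6, y=2), (x=5, y=3)
  Distance 3: (x=3, y=0), (x=3, y=2), (x=6, y=3)
  Distance 4: (x=2, y=0), (x=3, y=3)
  Distance 5: (x=2, y=1), (x=2, y=3)
  Distance 6: (x=1, y=1), (x=1, y=3)
  Distance 7: (x=0, y=1), (x=1, y=2), (x=0, y=3)
  Distance 8: (x=0, y=0)
Total reachable: 22 (grid has 22 open cells total)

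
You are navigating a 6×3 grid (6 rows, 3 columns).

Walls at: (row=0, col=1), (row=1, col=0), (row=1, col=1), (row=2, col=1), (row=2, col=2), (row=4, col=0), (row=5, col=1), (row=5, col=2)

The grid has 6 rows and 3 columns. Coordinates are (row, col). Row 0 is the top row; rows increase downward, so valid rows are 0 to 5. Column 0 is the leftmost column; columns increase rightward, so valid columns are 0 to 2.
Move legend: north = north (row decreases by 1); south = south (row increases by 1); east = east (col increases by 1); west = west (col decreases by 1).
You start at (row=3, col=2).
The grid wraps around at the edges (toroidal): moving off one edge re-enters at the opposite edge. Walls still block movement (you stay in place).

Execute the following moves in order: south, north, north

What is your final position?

Answer: Final position: (row=3, col=2)

Derivation:
Start: (row=3, col=2)
  south (south): (row=3, col=2) -> (row=4, col=2)
  north (north): (row=4, col=2) -> (row=3, col=2)
  north (north): blocked, stay at (row=3, col=2)
Final: (row=3, col=2)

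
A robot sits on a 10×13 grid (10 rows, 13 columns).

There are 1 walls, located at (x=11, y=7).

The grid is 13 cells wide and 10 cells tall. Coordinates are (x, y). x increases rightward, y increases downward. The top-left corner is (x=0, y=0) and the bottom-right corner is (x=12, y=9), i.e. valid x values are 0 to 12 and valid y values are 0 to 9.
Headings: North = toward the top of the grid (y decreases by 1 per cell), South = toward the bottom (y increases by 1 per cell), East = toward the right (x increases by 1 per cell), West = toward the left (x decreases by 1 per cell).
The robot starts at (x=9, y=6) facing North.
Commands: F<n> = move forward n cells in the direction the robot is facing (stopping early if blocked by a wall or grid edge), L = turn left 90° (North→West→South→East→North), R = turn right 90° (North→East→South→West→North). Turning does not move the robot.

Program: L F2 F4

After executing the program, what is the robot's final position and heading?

Answer: Final position: (x=3, y=6), facing West

Derivation:
Start: (x=9, y=6), facing North
  L: turn left, now facing West
  F2: move forward 2, now at (x=7, y=6)
  F4: move forward 4, now at (x=3, y=6)
Final: (x=3, y=6), facing West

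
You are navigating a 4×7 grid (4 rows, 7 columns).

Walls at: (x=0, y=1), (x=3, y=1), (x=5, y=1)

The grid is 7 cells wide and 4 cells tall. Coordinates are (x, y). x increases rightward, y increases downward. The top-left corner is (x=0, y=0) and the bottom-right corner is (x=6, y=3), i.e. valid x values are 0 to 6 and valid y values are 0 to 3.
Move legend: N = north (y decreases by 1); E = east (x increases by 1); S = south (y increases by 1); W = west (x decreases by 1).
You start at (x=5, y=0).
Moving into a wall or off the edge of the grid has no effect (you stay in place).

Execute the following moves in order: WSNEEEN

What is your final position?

Start: (x=5, y=0)
  W (west): (x=5, y=0) -> (x=4, y=0)
  S (south): (x=4, y=0) -> (x=4, y=1)
  N (north): (x=4, y=1) -> (x=4, y=0)
  E (east): (x=4, y=0) -> (x=5, y=0)
  E (east): (x=5, y=0) -> (x=6, y=0)
  E (east): blocked, stay at (x=6, y=0)
  N (north): blocked, stay at (x=6, y=0)
Final: (x=6, y=0)

Answer: Final position: (x=6, y=0)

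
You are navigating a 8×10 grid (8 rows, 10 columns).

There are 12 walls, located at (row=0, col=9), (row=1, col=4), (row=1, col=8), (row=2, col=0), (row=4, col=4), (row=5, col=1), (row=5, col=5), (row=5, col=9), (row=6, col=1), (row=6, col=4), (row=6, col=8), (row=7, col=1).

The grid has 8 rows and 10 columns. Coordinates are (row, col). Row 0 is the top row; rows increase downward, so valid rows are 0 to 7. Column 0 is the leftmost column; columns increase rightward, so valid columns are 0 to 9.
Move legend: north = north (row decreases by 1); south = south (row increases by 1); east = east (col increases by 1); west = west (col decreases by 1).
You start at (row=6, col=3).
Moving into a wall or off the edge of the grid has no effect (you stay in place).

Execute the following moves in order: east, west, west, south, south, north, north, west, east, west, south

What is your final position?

Start: (row=6, col=3)
  east (east): blocked, stay at (row=6, col=3)
  west (west): (row=6, col=3) -> (row=6, col=2)
  west (west): blocked, stay at (row=6, col=2)
  south (south): (row=6, col=2) -> (row=7, col=2)
  south (south): blocked, stay at (row=7, col=2)
  north (north): (row=7, col=2) -> (row=6, col=2)
  north (north): (row=6, col=2) -> (row=5, col=2)
  west (west): blocked, stay at (row=5, col=2)
  east (east): (row=5, col=2) -> (row=5, col=3)
  west (west): (row=5, col=3) -> (row=5, col=2)
  south (south): (row=5, col=2) -> (row=6, col=2)
Final: (row=6, col=2)

Answer: Final position: (row=6, col=2)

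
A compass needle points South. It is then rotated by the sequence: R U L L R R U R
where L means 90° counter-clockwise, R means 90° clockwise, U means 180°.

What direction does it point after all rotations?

Answer: Final heading: North

Derivation:
Start: South
  R (right (90° clockwise)) -> West
  U (U-turn (180°)) -> East
  L (left (90° counter-clockwise)) -> North
  L (left (90° counter-clockwise)) -> West
  R (right (90° clockwise)) -> North
  R (right (90° clockwise)) -> East
  U (U-turn (180°)) -> West
  R (right (90° clockwise)) -> North
Final: North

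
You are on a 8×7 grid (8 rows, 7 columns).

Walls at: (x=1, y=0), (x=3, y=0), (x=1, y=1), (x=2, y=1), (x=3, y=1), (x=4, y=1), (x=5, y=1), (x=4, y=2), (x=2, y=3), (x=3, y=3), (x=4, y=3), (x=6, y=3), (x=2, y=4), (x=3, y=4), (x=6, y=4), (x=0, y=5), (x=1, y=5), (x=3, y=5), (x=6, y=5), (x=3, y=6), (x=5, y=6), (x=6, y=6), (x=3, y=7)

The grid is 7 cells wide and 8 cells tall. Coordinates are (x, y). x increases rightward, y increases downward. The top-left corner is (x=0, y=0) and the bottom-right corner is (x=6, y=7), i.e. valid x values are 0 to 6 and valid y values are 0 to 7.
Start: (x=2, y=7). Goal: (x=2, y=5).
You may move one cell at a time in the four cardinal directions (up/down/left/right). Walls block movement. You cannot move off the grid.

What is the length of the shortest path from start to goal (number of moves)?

Answer: Shortest path length: 2

Derivation:
BFS from (x=2, y=7) until reaching (x=2, y=5):
  Distance 0: (x=2, y=7)
  Distance 1: (x=2, y=6), (x=1, y=7)
  Distance 2: (x=2, y=5), (x=1, y=6), (x=0, y=7)  <- goal reached here
One shortest path (2 moves): (x=2, y=7) -> (x=2, y=6) -> (x=2, y=5)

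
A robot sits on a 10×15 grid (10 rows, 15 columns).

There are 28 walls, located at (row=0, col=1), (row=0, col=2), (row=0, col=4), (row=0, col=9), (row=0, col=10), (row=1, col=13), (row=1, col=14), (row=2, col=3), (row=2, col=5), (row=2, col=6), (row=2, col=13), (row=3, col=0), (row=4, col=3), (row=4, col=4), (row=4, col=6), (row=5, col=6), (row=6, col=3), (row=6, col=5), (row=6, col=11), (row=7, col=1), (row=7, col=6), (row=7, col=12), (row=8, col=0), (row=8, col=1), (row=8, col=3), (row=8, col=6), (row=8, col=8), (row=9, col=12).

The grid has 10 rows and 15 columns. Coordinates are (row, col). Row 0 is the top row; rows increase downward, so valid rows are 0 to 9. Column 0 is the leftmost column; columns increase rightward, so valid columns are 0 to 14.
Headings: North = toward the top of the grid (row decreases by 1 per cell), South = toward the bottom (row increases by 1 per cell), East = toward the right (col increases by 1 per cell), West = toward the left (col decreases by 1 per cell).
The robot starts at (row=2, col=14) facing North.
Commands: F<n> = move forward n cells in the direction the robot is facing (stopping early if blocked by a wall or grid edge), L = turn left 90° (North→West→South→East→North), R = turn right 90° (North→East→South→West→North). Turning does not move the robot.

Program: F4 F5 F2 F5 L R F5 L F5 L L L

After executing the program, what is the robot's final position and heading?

Answer: Final position: (row=2, col=14), facing North

Derivation:
Start: (row=2, col=14), facing North
  F4: move forward 0/4 (blocked), now at (row=2, col=14)
  F5: move forward 0/5 (blocked), now at (row=2, col=14)
  F2: move forward 0/2 (blocked), now at (row=2, col=14)
  F5: move forward 0/5 (blocked), now at (row=2, col=14)
  L: turn left, now facing West
  R: turn right, now facing North
  F5: move forward 0/5 (blocked), now at (row=2, col=14)
  L: turn left, now facing West
  F5: move forward 0/5 (blocked), now at (row=2, col=14)
  L: turn left, now facing South
  L: turn left, now facing East
  L: turn left, now facing North
Final: (row=2, col=14), facing North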